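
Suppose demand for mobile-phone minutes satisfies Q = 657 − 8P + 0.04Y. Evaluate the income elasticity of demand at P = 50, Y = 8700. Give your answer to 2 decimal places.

0.58

At P = 50, Y = 8700: Q = 605.000.
Holding P constant, ∂Q/∂Y = 0.04.
η_Y = (∂Q/∂Y)·(Y/Q) = 0.04 × (8700/605.000) = 0.58.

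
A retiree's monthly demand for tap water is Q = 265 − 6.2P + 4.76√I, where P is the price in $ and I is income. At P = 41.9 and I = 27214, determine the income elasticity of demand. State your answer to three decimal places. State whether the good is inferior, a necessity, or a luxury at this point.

At P = 41.9, I = 27214: Q = 790.461.
Holding P constant, ∂Q/∂I = 4.76/(2√I) = 0.0144272.
η_I = (∂Q/∂I)·(I/Q) = 0.0144272 × (27214/790.461) = 0.497.
Since 0 < η < 1, this is a necessity.

0.497 (necessity)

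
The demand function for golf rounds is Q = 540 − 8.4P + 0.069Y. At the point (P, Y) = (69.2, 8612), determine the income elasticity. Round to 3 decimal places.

At P = 69.2, Y = 8612: Q = 552.948.
Holding P constant, ∂Q/∂Y = 0.069.
η_Y = (∂Q/∂Y)·(Y/Q) = 0.069 × (8612/552.948) = 1.075.

1.075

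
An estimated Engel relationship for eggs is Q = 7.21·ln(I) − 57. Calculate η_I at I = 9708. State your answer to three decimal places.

0.784

At I = 9708: Q = 9.193.
dQ/dI = 7.21/I = 0.000742686 at this income.
η = (dQ/dI)·(I/Q) = 0.000742686 × (9708/9.193) = 0.784.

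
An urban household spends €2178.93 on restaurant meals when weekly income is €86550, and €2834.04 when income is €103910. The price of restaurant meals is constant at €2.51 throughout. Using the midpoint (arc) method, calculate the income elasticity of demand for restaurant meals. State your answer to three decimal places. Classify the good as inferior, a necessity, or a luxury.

With a constant price, Q₁ = 2178.93/2.51 = 868.100 and Q₂ = 2834.04/2.51 = 1129.100 (equivalently, work directly with expenditure since P cancels).
Midpoint %ΔQ = (2834.04 − 2178.93)/2506.48 = 0.26137; midpoint %ΔI = (103910 − 86550)/95230 = 0.18230.
η = 0.26137 / 0.18230 = 1.434.
η > 1 ⇒ luxury.

1.434 (luxury)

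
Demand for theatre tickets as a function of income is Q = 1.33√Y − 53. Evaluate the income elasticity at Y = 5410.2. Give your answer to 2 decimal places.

1.09

At Y = 5410.2: Q = 44.827.
dQ/dY = 1.33/(2√Y) = 0.00904097 at this income.
η = (dQ/dY)·(Y/Q) = 0.00904097 × (5410.2/44.827) = 1.09.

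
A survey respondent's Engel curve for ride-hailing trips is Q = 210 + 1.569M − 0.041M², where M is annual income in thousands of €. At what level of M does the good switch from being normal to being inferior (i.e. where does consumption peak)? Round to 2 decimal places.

dQ/dM = 1.569 − 0.082M.
The good is inferior where dQ/dM < 0. Setting dQ/dM = 0 gives M = 1.569 / 0.082 = 19.13.

19.13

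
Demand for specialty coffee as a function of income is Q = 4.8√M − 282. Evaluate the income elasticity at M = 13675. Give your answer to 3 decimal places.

At M = 13675: Q = 279.313.
dQ/dM = 4.8/(2√M) = 0.0205233 at this income.
η = (dQ/dM)·(M/Q) = 0.0205233 × (13675/279.313) = 1.005.

1.005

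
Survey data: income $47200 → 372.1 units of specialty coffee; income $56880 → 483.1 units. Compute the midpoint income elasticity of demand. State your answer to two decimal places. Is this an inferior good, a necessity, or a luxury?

ΔQ = 483.1 − 372.1 = 111; midpoint Q̄ = (372.1 + 483.1)/2 = 427.6.
ΔI = 56880 − 47200 = 9680; midpoint Ī = (47200 + 56880)/2 = 52040.
η = (ΔQ/Q̄) ÷ (ΔI/Ī) = (111/427.6) ÷ (9680/52040) = 1.40.
η > 1 ⇒ luxury.

1.40 (luxury)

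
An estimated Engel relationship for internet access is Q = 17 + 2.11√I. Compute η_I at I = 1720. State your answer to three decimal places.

At I = 1720: Q = 104.508.
dQ/dI = 2.11/(2√I) = 0.0254383 at this income.
η = (dQ/dI)·(I/Q) = 0.0254383 × (1720/104.508) = 0.419.

0.419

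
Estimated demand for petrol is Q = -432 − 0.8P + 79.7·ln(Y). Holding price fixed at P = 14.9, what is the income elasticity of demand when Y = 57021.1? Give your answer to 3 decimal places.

0.186

At P = 14.9, Y = 57021.1: Q = 428.889.
Holding P constant, ∂Q/∂Y = 79.7/Y = 0.00139773.
η_Y = (∂Q/∂Y)·(Y/Q) = 0.00139773 × (57021.1/428.889) = 0.186.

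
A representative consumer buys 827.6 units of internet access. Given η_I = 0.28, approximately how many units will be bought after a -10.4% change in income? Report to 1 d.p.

803.5

%ΔQ ≈ η × %ΔI = 0.28 × (-10.4%) = -2.912%.
New Q ≈ 827.6 × (1 − 0.02912) = 803.5.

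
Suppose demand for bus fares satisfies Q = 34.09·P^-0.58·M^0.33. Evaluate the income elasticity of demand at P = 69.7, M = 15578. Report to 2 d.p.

For a multiplicative demand Q = A·P^α·M^β, the income elasticity is β everywhere.
Here β = 0.33, so η = 0.33.

0.33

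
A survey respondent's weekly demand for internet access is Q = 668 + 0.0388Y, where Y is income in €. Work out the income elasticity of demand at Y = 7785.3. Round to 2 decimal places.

0.31

At Y = 7785.3: Q = 970.070.
dQ/dY = 0.0388.
η = (dQ/dY)·(Y/Q) = 0.0388 × (7785.3/970.070) = 0.31.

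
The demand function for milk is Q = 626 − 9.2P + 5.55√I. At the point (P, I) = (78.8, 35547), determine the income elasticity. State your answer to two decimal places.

0.55

At P = 78.8, I = 35547: Q = 947.432.
Holding P constant, ∂Q/∂I = 5.55/(2√I) = 0.0147184.
η_I = (∂Q/∂I)·(I/Q) = 0.0147184 × (35547/947.432) = 0.55.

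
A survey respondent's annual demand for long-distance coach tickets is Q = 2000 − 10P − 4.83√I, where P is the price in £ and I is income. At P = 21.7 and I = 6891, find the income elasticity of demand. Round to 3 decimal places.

At P = 21.7, I = 6891: Q = 1382.052.
Holding P constant, ∂Q/∂I = -4.83/(2√I) = -0.0290922.
η_I = (∂Q/∂I)·(I/Q) = -0.0290922 × (6891/1382.052) = -0.145.

-0.145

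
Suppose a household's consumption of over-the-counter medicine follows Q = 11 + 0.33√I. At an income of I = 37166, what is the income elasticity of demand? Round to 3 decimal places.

0.426

At I = 37166: Q = 74.619.
dQ/dI = 0.33/(2√I) = 0.000855876 at this income.
η = (dQ/dI)·(I/Q) = 0.000855876 × (37166/74.619) = 0.426.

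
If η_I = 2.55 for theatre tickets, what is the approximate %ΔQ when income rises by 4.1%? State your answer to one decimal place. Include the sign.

%ΔQ ≈ η × %ΔI = 2.55 × 4.1% = 10.5%.

10.5%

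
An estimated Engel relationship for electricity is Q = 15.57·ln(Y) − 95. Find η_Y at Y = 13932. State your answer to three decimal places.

At Y = 13932: Q = 53.568.
dQ/dY = 15.57/Y = 0.00111757 at this income.
η = (dQ/dY)·(Y/Q) = 0.00111757 × (13932/53.568) = 0.291.

0.291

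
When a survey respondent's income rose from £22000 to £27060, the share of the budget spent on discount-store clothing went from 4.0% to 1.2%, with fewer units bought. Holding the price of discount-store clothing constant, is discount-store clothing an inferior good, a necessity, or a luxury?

inferior good

Quantity demanded falls as income rises, so η < 0.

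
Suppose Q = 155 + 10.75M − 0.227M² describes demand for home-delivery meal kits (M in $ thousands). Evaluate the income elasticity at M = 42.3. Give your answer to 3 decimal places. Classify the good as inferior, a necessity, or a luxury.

At M = 42.3: Q = 203.5562.
dQ/dM = 10.75 − 0.454M = -8.45420.
η = (dQ/dM)·(M/Q) = -8.45420 × (42.3/203.5562) = -1.757.
η < 0 ⇒ inferior good.

-1.757 (inferior good)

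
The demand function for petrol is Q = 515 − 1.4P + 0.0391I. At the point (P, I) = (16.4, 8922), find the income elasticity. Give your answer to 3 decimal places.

At P = 16.4, I = 8922: Q = 840.890.
Holding P constant, ∂Q/∂I = 0.0391.
η_I = (∂Q/∂I)·(I/Q) = 0.0391 × (8922/840.890) = 0.415.

0.415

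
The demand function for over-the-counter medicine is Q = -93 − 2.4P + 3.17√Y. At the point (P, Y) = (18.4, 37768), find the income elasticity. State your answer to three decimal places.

At P = 18.4, Y = 37768: Q = 478.898.
Holding P constant, ∂Q/∂Y = 3.17/(2√Y) = 0.00815581.
η_Y = (∂Q/∂Y)·(Y/Q) = 0.00815581 × (37768/478.898) = 0.643.

0.643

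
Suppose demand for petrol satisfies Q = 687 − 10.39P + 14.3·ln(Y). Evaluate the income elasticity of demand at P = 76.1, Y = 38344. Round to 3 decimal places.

At P = 76.1, Y = 38344: Q = 47.248.
Holding P constant, ∂Q/∂Y = 14.3/Y = 0.00037294.
η_Y = (∂Q/∂Y)·(Y/Q) = 0.00037294 × (38344/47.248) = 0.303.

0.303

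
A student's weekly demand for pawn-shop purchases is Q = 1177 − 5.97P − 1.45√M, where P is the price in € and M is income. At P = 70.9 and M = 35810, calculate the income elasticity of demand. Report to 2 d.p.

At P = 70.9, M = 35810: Q = 479.336.
Holding P constant, ∂Q/∂M = -1.45/(2√M) = -0.00383121.
η_M = (∂Q/∂M)·(M/Q) = -0.00383121 × (35810/479.336) = -0.29.

-0.29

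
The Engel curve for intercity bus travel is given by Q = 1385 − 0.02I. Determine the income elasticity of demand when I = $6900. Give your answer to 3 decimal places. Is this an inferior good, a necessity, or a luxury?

-0.111 (inferior good)

At I = 6900: Q = 1247.000.
dQ/dI = −0.02.
η = (dQ/dI)·(I/Q) = -0.02 × (6900/1247.000) = -0.111.
Since η < 0, the good is an inferior good.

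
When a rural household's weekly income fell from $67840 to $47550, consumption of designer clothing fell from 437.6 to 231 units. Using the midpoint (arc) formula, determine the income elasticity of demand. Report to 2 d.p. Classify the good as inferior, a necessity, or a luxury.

1.76 (luxury)

ΔQ = 231 − 437.6 = -206.6; midpoint Q̄ = (437.6 + 231)/2 = 334.3.
ΔI = 47550 − 67840 = -20290; midpoint Ī = (67840 + 47550)/2 = 57695.
η = (ΔQ/Q̄) ÷ (ΔI/Ī) = (-206.6/334.3) ÷ (-20290/57695) = 1.76.
η > 1 ⇒ luxury.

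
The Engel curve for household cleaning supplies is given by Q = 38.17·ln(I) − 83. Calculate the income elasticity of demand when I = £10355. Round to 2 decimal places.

At I = 10355: Q = 269.890.
dQ/dI = 38.17/I = 0.00368614 at this income.
η = (dQ/dI)·(I/Q) = 0.00368614 × (10355/269.890) = 0.14.

0.14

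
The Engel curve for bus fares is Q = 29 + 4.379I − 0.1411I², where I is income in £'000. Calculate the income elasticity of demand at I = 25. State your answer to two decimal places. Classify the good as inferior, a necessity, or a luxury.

At I = 25: Q = 50.2875.
dQ/dI = 4.379 − 0.2822I = -2.67600.
η = (dQ/dI)·(I/Q) = -2.67600 × (25/50.2875) = -1.33.
η < 0 ⇒ inferior good.

-1.33 (inferior good)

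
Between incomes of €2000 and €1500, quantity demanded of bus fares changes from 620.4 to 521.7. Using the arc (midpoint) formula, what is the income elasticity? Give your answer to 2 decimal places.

0.60

ΔQ = 521.7 − 620.4 = -98.7; midpoint Q̄ = (620.4 + 521.7)/2 = 571.05.
ΔI = 1500 − 2000 = -500; midpoint Ī = (2000 + 1500)/2 = 1750.
η = (ΔQ/Q̄) ÷ (ΔI/Ī) = (-98.7/571.05) ÷ (-500/1750) = 0.60.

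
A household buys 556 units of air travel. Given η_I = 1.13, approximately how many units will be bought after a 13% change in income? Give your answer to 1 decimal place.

%ΔQ ≈ η × %ΔI = 1.13 × 13% = 14.69%.
New Q ≈ 556 × (1 + 0.1469) = 637.7.

637.7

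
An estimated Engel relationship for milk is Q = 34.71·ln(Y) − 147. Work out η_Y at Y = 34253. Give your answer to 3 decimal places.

0.161

At Y = 34253: Q = 215.425.
dQ/dY = 34.71/Y = 0.00101334 at this income.
η = (dQ/dY)·(Y/Q) = 0.00101334 × (34253/215.425) = 0.161.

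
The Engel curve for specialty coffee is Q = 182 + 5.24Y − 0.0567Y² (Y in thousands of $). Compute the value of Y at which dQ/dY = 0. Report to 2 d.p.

46.21

dQ/dY = 5.24 − 0.1134Y.
The good is inferior where dQ/dY < 0. Setting dQ/dY = 0 gives Y = 5.24 / 0.1134 = 46.21.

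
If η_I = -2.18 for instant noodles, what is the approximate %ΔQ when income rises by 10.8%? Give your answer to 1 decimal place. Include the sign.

%ΔQ ≈ η × %ΔI = -2.18 × 10.8% = -23.5%.

-23.5%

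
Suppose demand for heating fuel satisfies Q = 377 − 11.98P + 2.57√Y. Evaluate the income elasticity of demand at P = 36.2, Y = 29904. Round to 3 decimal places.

At P = 36.2, Y = 29904: Q = 387.748.
Holding P constant, ∂Q/∂Y = 2.57/(2√Y) = 0.00743085.
η_Y = (∂Q/∂Y)·(Y/Q) = 0.00743085 × (29904/387.748) = 0.573.

0.573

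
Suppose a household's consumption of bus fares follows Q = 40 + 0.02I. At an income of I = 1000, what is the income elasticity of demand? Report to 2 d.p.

0.33

At I = 1000: Q = 60.000.
dQ/dI = 0.02.
η = (dQ/dI)·(I/Q) = 0.02 × (1000/60.000) = 0.33.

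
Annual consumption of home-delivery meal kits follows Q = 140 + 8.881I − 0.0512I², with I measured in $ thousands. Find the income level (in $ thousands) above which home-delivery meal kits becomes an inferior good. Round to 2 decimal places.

86.73

dQ/dI = 8.881 − 0.1024I.
The good is inferior where dQ/dI < 0. Setting dQ/dI = 0 gives I = 8.881 / 0.1024 = 86.73.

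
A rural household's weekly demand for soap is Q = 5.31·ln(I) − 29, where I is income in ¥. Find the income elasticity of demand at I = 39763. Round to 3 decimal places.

At I = 39763: Q = 27.237.
dQ/dI = 5.31/I = 0.000133541 at this income.
η = (dQ/dI)·(I/Q) = 0.000133541 × (39763/27.237) = 0.195.

0.195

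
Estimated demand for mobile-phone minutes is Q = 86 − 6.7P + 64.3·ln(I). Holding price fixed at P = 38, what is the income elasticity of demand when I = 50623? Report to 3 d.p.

At P = 38, I = 50623: Q = 527.908.
Holding P constant, ∂Q/∂I = 64.3/I = 0.00127017.
η_I = (∂Q/∂I)·(I/Q) = 0.00127017 × (50623/527.908) = 0.122.

0.122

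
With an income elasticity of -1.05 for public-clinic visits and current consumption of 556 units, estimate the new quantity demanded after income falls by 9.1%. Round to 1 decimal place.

609.1

%ΔQ ≈ η × %ΔI = -1.05 × (-9.1%) = 9.555%.
New Q ≈ 556 × (1 + 0.09555) = 609.1.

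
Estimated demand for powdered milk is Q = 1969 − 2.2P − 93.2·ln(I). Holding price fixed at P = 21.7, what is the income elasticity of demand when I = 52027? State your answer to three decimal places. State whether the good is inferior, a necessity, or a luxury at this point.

-0.103 (inferior good)

At P = 21.7, I = 52027: Q = 909.153.
Holding P constant, ∂Q/∂I = -93.2/I = -0.00179138.
η_I = (∂Q/∂I)·(I/Q) = -0.00179138 × (52027/909.153) = -0.103.
Since η < 0, this is an inferior good.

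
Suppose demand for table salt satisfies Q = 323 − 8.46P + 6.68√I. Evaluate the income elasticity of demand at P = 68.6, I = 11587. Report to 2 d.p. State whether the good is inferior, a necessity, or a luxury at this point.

0.78 (necessity)

At P = 68.6, I = 11587: Q = 461.699.
Holding P constant, ∂Q/∂I = 6.68/(2√I) = 0.0310285.
η_I = (∂Q/∂I)·(I/Q) = 0.0310285 × (11587/461.699) = 0.78.
Since 0 < η < 1, this is a necessity.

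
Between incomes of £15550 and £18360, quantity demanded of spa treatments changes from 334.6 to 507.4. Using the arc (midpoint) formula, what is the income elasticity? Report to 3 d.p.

ΔQ = 507.4 − 334.6 = 172.8; midpoint Q̄ = (334.6 + 507.4)/2 = 421.
ΔI = 18360 − 15550 = 2810; midpoint Ī = (15550 + 18360)/2 = 16955.
η = (ΔQ/Q̄) ÷ (ΔI/Ī) = (172.8/421) ÷ (2810/16955) = 2.477.

2.477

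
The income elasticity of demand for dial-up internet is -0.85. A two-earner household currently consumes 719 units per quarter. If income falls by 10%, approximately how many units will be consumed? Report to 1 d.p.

%ΔQ ≈ η × %ΔI = -0.85 × (-10%) = 8.5%.
New Q ≈ 719 × (1 + 0.085) = 780.1.

780.1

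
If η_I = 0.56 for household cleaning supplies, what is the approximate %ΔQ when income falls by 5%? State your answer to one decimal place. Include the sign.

%ΔQ ≈ η × %ΔI = 0.56 × (-5%) = -2.8%.

-2.8%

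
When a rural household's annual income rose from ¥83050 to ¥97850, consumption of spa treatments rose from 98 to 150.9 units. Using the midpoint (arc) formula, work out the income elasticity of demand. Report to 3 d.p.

2.598

ΔQ = 150.9 − 98 = 52.9; midpoint Q̄ = (98 + 150.9)/2 = 124.45.
ΔI = 97850 − 83050 = 14800; midpoint Ī = (83050 + 97850)/2 = 90450.
η = (ΔQ/Q̄) ÷ (ΔI/Ī) = (52.9/124.45) ÷ (14800/90450) = 2.598.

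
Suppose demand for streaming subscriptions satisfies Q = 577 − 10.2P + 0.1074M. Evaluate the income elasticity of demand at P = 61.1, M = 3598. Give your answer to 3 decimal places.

At P = 61.1, M = 3598: Q = 340.205.
Holding P constant, ∂Q/∂M = 0.1074.
η_M = (∂Q/∂M)·(M/Q) = 0.1074 × (3598/340.205) = 1.136.

1.136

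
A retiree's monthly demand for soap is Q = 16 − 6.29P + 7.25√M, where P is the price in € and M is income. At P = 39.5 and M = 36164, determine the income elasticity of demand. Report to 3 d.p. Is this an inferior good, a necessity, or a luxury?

0.601 (necessity)

At P = 39.5, M = 36164: Q = 1146.266.
Holding P constant, ∂Q/∂M = 7.25/(2√M) = 0.0190621.
η_M = (∂Q/∂M)·(M/Q) = 0.0190621 × (36164/1146.266) = 0.601.
Since 0 < η < 1, this is a necessity.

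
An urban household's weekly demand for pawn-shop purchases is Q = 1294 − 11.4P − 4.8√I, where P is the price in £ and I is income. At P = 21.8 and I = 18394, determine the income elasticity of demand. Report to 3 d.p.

-0.825

At P = 21.8, I = 18394: Q = 394.482.
Holding P constant, ∂Q/∂I = -4.8/(2√I) = -0.0176959.
η_I = (∂Q/∂I)·(I/Q) = -0.0176959 × (18394/394.482) = -0.825.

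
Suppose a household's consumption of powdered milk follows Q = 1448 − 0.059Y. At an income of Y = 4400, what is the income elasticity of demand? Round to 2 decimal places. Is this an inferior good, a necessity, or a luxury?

-0.22 (inferior good)

At Y = 4400: Q = 1188.400.
dQ/dY = −0.059.
η = (dQ/dY)·(Y/Q) = -0.059 × (4400/1188.400) = -0.22.
Since η < 0, the good is an inferior good.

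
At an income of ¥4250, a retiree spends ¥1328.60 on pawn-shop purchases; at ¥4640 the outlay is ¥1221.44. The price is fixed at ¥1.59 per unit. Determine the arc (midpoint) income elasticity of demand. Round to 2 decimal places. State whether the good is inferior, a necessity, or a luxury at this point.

With a constant price, Q₁ = 1328.60/1.59 = 835.597 and Q₂ = 1221.44/1.59 = 768.201 (equivalently, work directly with expenditure since P cancels).
Midpoint %ΔQ = (1221.44 − 1328.60)/1275.02 = -0.08405; midpoint %ΔI = (4640 − 4250)/4445 = 0.08774.
η = -0.08405 / 0.08774 = -0.96.
η < 0 ⇒ inferior good.

-0.96 (inferior good)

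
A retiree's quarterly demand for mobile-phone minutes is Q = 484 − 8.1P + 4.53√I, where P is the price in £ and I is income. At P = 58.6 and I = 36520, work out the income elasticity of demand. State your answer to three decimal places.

0.495

At P = 58.6, I = 36520: Q = 875.032.
Holding P constant, ∂Q/∂I = 4.53/(2√I) = 0.0118523.
η_I = (∂Q/∂I)·(I/Q) = 0.0118523 × (36520/875.032) = 0.495.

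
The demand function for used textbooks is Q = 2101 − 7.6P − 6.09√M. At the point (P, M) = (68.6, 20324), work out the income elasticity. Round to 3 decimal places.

At P = 68.6, M = 20324: Q = 711.436.
Holding P constant, ∂Q/∂M = -6.09/(2√M) = -0.0213591.
η_M = (∂Q/∂M)·(M/Q) = -0.0213591 × (20324/711.436) = -0.610.

-0.610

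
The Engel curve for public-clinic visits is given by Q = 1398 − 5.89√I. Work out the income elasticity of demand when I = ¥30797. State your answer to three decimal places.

At I = 30797: Q = 364.360.
dQ/dI = -5.89/(2√I) = -0.0167815 at this income.
η = (dQ/dI)·(I/Q) = -0.0167815 × (30797/364.360) = -1.418.

-1.418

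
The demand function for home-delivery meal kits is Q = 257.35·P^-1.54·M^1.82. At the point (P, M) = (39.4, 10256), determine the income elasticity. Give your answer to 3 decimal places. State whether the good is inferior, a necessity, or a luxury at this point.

1.820 (luxury)

For a multiplicative demand Q = A·P^α·M^β, the income elasticity is β everywhere.
Here β = 1.82, so η = 1.820.
Since η > 1, this is a luxury.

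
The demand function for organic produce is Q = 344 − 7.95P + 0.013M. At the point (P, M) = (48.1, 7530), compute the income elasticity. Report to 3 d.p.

1.645

At P = 48.1, M = 7530: Q = 59.495.
Holding P constant, ∂Q/∂M = 0.013.
η_M = (∂Q/∂M)·(M/Q) = 0.013 × (7530/59.495) = 1.645.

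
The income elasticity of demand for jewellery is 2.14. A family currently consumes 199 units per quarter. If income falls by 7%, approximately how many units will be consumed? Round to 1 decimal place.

%ΔQ ≈ η × %ΔI = 2.14 × (-7%) = -14.98%.
New Q ≈ 199 × (1 − 0.1498) = 169.2.

169.2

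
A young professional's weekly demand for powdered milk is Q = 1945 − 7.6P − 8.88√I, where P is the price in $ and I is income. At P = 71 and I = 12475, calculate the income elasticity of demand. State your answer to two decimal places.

At P = 71, I = 12475: Q = 413.579.
Holding P constant, ∂Q/∂I = -8.88/(2√I) = -0.0397523.
η_I = (∂Q/∂I)·(I/Q) = -0.0397523 × (12475/413.579) = -1.20.

-1.20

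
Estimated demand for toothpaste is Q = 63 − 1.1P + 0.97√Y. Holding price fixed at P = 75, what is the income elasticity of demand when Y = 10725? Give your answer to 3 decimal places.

0.620

At P = 75, Y = 10725: Q = 80.955.
Holding P constant, ∂Q/∂Y = 0.97/(2√Y) = 0.0046832.
η_Y = (∂Q/∂Y)·(Y/Q) = 0.0046832 × (10725/80.955) = 0.620.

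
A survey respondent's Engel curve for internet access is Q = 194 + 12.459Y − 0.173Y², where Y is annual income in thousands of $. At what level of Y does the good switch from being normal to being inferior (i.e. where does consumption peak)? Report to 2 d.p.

36.01

dQ/dY = 12.459 − 0.346Y.
The good is inferior where dQ/dY < 0. Setting dQ/dY = 0 gives Y = 12.459 / 0.346 = 36.01.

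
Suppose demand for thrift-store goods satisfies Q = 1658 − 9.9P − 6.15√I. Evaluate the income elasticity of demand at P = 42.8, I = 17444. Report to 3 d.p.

At P = 42.8, I = 17444: Q = 422.014.
Holding P constant, ∂Q/∂I = -6.15/(2√I) = -0.0232821.
η_I = (∂Q/∂I)·(I/Q) = -0.0232821 × (17444/422.014) = -0.962.

-0.962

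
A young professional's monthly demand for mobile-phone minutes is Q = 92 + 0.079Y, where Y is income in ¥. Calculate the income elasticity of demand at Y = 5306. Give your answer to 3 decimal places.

0.820

At Y = 5306: Q = 511.174.
dQ/dY = 0.079.
η = (dQ/dY)·(Y/Q) = 0.079 × (5306/511.174) = 0.820.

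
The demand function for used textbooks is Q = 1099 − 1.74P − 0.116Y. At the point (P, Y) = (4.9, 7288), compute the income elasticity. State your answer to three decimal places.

-3.450

At P = 4.9, Y = 7288: Q = 245.066.
Holding P constant, ∂Q/∂Y = −0.116.
η_Y = (∂Q/∂Y)·(Y/Q) = -0.116 × (7288/245.066) = -3.450.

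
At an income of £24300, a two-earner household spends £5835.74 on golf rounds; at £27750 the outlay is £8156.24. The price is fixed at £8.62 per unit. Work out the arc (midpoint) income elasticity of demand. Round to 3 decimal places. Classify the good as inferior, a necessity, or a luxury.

2.502 (luxury)

With a constant price, Q₁ = 5835.74/8.62 = 677.000 and Q₂ = 8156.24/8.62 = 946.200 (equivalently, work directly with expenditure since P cancels).
Midpoint %ΔQ = (8156.24 − 5835.74)/6995.99 = 0.33169; midpoint %ΔI = (27750 − 24300)/26025 = 0.13256.
η = 0.33169 / 0.13256 = 2.502.
η > 1 ⇒ luxury.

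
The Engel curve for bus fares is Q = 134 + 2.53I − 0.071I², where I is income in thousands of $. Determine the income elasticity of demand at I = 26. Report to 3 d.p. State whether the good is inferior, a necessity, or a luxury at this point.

-0.199 (inferior good)

At I = 26: Q = 151.7840.
dQ/dI = 2.53 − 0.142I = -1.16200.
η = (dQ/dI)·(I/Q) = -1.16200 × (26/151.7840) = -0.199.
η < 0 ⇒ inferior good.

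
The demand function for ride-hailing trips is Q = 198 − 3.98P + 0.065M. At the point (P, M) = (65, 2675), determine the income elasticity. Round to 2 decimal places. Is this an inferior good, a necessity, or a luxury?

At P = 65, M = 2675: Q = 113.175.
Holding P constant, ∂Q/∂M = 0.065.
η_M = (∂Q/∂M)·(M/Q) = 0.065 × (2675/113.175) = 1.54.
Since η > 1, this is a luxury.

1.54 (luxury)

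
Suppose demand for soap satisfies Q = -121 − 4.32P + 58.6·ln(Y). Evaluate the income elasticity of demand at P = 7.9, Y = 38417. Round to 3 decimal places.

0.126

At P = 7.9, Y = 38417: Q = 463.469.
Holding P constant, ∂Q/∂Y = 58.6/Y = 0.00152537.
η_Y = (∂Q/∂Y)·(Y/Q) = 0.00152537 × (38417/463.469) = 0.126.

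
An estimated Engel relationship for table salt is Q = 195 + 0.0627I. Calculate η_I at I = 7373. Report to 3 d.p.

At I = 7373: Q = 657.287.
dQ/dI = 0.0627.
η = (dQ/dI)·(I/Q) = 0.0627 × (7373/657.287) = 0.703.

0.703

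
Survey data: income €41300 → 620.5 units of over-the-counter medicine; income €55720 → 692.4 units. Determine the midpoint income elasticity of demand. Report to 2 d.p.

ΔQ = 692.4 − 620.5 = 71.9; midpoint Q̄ = (620.5 + 692.4)/2 = 656.45.
ΔI = 55720 − 41300 = 14420; midpoint Ī = (41300 + 55720)/2 = 48510.
η = (ΔQ/Q̄) ÷ (ΔI/Ī) = (71.9/656.45) ÷ (14420/48510) = 0.37.

0.37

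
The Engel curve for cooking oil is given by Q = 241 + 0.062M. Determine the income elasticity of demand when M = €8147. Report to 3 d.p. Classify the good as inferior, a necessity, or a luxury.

At M = 8147: Q = 746.114.
dQ/dM = 0.062.
η = (dQ/dM)·(M/Q) = 0.062 × (8147/746.114) = 0.677.
Since 0 < η < 1, the good is a necessity.

0.677 (necessity)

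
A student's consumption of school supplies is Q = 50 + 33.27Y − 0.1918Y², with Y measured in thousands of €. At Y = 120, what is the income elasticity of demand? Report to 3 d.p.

At Y = 120: Q = 1280.4800.
dQ/dY = 33.27 − 0.3836Y = -12.76200.
η = (dQ/dY)·(Y/Q) = -12.76200 × (120/1280.4800) = -1.196.

-1.196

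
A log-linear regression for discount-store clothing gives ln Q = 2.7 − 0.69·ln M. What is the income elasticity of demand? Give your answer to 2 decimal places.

In a log-linear demand, the coefficient on ln M is the income elasticity.
So η = -0.69.

-0.69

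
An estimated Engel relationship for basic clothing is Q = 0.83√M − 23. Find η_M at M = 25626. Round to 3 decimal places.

0.605

At M = 25626: Q = 109.867.
dQ/dM = 0.83/(2√M) = 0.00259243 at this income.
η = (dQ/dM)·(M/Q) = 0.00259243 × (25626/109.867) = 0.605.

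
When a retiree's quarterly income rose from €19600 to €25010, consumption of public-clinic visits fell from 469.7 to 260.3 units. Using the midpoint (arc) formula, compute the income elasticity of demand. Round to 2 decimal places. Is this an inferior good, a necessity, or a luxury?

ΔQ = 260.3 − 469.7 = -209.4; midpoint Q̄ = (469.7 + 260.3)/2 = 365.
ΔI = 25010 − 19600 = 5410; midpoint Ī = (19600 + 25010)/2 = 22305.
η = (ΔQ/Q̄) ÷ (ΔI/Ī) = (-209.4/365) ÷ (5410/22305) = -2.37.
η < 0 ⇒ inferior good.

-2.37 (inferior good)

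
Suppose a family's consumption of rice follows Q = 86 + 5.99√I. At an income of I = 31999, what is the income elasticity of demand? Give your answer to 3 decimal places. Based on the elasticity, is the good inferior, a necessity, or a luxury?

0.463 (necessity)

At I = 31999: Q = 1157.507.
dQ/dI = 5.99/(2√I) = 0.0167428 at this income.
η = (dQ/dI)·(I/Q) = 0.0167428 × (31999/1157.507) = 0.463.
Since 0 < η < 1, the good is a necessity.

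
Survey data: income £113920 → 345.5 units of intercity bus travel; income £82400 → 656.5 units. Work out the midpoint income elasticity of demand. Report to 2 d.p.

ΔQ = 656.5 − 345.5 = 311; midpoint Q̄ = (345.5 + 656.5)/2 = 501.
ΔI = 82400 − 113920 = -31520; midpoint Ī = (113920 + 82400)/2 = 98160.
η = (ΔQ/Q̄) ÷ (ΔI/Ī) = (311/501) ÷ (-31520/98160) = -1.93.

-1.93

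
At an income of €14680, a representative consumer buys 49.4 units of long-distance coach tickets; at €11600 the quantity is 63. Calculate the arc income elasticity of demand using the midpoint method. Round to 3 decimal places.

-1.032

ΔQ = 63 − 49.4 = 13.6; midpoint Q̄ = (49.4 + 63)/2 = 56.2.
ΔI = 11600 − 14680 = -3080; midpoint Ī = (14680 + 11600)/2 = 13140.
η = (ΔQ/Q̄) ÷ (ΔI/Ī) = (13.6/56.2) ÷ (-3080/13140) = -1.032.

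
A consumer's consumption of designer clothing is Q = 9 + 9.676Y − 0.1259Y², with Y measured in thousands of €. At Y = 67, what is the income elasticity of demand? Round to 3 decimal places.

At Y = 67: Q = 92.1269.
dQ/dY = 9.676 − 0.2518Y = -7.19460.
η = (dQ/dY)·(Y/Q) = -7.19460 × (67/92.1269) = -5.232.

-5.232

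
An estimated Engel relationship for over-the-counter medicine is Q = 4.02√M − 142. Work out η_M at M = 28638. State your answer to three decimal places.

At M = 28638: Q = 538.295.
dQ/dM = 4.02/(2√M) = 0.0118775 at this income.
η = (dQ/dM)·(M/Q) = 0.0118775 × (28638/538.295) = 0.632.

0.632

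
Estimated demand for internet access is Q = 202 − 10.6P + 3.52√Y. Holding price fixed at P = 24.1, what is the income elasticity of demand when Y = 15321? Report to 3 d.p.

0.570

At P = 24.1, Y = 15321: Q = 382.239.
Holding P constant, ∂Q/∂Y = 3.52/(2√Y) = 0.014219.
η_Y = (∂Q/∂Y)·(Y/Q) = 0.014219 × (15321/382.239) = 0.570.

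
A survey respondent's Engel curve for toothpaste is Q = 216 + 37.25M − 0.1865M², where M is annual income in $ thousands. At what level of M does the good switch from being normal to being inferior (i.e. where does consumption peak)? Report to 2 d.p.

dQ/dM = 37.25 − 0.373M.
The good is inferior where dQ/dM < 0. Setting dQ/dM = 0 gives M = 37.25 / 0.373 = 99.87.

99.87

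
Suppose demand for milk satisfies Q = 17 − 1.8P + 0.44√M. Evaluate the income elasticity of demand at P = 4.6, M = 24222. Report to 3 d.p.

0.444

At P = 4.6, M = 24222: Q = 77.199.
Holding P constant, ∂Q/∂M = 0.44/(2√M) = 0.00141357.
η_M = (∂Q/∂M)·(M/Q) = 0.00141357 × (24222/77.199) = 0.444.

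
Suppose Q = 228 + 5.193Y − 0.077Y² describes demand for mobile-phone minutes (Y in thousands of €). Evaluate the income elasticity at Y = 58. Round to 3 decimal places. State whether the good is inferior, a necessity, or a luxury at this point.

-0.803 (inferior good)

At Y = 58: Q = 270.1660.
dQ/dY = 5.193 − 0.154Y = -3.73900.
η = (dQ/dY)·(Y/Q) = -3.73900 × (58/270.1660) = -0.803.
η < 0 ⇒ inferior good.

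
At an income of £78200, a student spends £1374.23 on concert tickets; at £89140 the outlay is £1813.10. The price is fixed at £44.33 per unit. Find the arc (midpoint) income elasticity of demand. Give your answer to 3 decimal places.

2.106

With a constant price, Q₁ = 1374.23/44.33 = 31.000 and Q₂ = 1813.10/44.33 = 40.900 (equivalently, work directly with expenditure since P cancels).
Midpoint %ΔQ = (1813.10 − 1374.23)/1593.67 = 0.27538; midpoint %ΔI = (89140 − 78200)/83670 = 0.13075.
η = 0.27538 / 0.13075 = 2.106.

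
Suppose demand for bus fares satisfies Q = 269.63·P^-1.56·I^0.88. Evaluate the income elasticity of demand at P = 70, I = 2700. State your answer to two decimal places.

0.88

For a multiplicative demand Q = A·P^α·I^β, the income elasticity is β everywhere.
Here β = 0.88, so η = 0.88.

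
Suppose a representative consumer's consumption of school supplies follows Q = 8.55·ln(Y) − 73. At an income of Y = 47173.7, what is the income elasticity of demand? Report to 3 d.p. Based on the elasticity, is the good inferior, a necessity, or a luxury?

0.450 (necessity)

At Y = 47173.7: Q = 19.012.
dQ/dY = 8.55/Y = 0.000181245 at this income.
η = (dQ/dY)·(Y/Q) = 0.000181245 × (47173.7/19.012) = 0.450.
Since 0 < η < 1, the good is a necessity.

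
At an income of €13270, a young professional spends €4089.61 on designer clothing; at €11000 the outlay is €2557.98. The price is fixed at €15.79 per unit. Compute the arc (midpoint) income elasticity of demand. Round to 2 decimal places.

With a constant price, Q₁ = 4089.61/15.79 = 259.000 and Q₂ = 2557.98/15.79 = 162.000 (equivalently, work directly with expenditure since P cancels).
Midpoint %ΔQ = (2557.98 − 4089.61)/3323.80 = -0.46081; midpoint %ΔI = (11000 − 13270)/12135 = -0.18706.
η = -0.46081 / -0.18706 = 2.46.

2.46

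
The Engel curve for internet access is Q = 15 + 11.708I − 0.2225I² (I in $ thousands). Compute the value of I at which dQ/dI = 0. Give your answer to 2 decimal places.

dQ/dI = 11.708 − 0.445I.
The good is inferior where dQ/dI < 0. Setting dQ/dI = 0 gives I = 11.708 / 0.445 = 26.31.

26.31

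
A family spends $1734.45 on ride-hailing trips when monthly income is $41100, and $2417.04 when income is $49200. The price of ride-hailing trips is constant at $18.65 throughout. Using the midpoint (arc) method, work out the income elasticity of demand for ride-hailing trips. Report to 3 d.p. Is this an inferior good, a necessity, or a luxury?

With a constant price, Q₁ = 1734.45/18.65 = 93.000 and Q₂ = 2417.04/18.65 = 129.600 (equivalently, work directly with expenditure since P cancels).
Midpoint %ΔQ = (2417.04 − 1734.45)/2075.75 = 0.32884; midpoint %ΔI = (49200 − 41100)/45150 = 0.17940.
η = 0.32884 / 0.17940 = 1.833.
η > 1 ⇒ luxury.

1.833 (luxury)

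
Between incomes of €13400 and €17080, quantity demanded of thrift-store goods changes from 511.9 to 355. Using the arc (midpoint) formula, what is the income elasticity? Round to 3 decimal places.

ΔQ = 355 − 511.9 = -156.9; midpoint Q̄ = (511.9 + 355)/2 = 433.45.
ΔI = 17080 − 13400 = 3680; midpoint Ī = (13400 + 17080)/2 = 15240.
η = (ΔQ/Q̄) ÷ (ΔI/Ī) = (-156.9/433.45) ÷ (3680/15240) = -1.499.

-1.499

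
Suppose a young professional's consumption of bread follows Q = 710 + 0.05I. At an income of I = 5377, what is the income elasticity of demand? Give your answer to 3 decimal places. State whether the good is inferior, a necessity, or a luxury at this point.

At I = 5377: Q = 978.850.
dQ/dI = 0.05.
η = (dQ/dI)·(I/Q) = 0.05 × (5377/978.850) = 0.275.
Since 0 < η < 1, the good is a necessity.

0.275 (necessity)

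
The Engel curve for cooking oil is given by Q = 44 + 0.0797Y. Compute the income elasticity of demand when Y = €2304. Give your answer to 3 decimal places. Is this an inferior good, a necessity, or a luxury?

At Y = 2304: Q = 227.629.
dQ/dY = 0.0797.
η = (dQ/dY)·(Y/Q) = 0.0797 × (2304/227.629) = 0.807.
Since 0 < η < 1, the good is a necessity.

0.807 (necessity)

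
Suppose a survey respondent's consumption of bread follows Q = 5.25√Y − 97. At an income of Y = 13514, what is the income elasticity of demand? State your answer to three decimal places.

0.594

At Y = 13514: Q = 513.311.
dQ/dY = 5.25/(2√Y) = 0.0225807 at this income.
η = (dQ/dY)·(Y/Q) = 0.0225807 × (13514/513.311) = 0.594.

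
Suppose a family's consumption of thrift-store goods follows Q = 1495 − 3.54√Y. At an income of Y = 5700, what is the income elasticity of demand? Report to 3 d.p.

-0.109

At Y = 5700: Q = 1227.736.
dQ/dY = -3.54/(2√Y) = -0.0234442 at this income.
η = (dQ/dY)·(Y/Q) = -0.0234442 × (5700/1227.736) = -0.109.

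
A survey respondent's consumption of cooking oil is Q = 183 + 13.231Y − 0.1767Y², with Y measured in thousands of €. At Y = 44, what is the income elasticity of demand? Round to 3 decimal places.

At Y = 44: Q = 423.0728.
dQ/dY = 13.231 − 0.3534Y = -2.31860.
η = (dQ/dY)·(Y/Q) = -2.31860 × (44/423.0728) = -0.241.

-0.241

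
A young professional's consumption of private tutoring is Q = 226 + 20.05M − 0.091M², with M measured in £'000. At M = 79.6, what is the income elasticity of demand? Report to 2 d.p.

At M = 79.6: Q = 1245.3894.
dQ/dM = 20.05 − 0.182M = 5.56280.
η = (dQ/dM)·(M/Q) = 5.56280 × (79.6/1245.3894) = 0.36.

0.36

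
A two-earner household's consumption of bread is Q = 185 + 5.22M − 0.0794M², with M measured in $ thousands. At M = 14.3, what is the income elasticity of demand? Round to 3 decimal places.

At M = 14.3: Q = 243.4095.
dQ/dM = 5.22 − 0.1588M = 2.94916.
η = (dQ/dM)·(M/Q) = 2.94916 × (14.3/243.4095) = 0.173.

0.173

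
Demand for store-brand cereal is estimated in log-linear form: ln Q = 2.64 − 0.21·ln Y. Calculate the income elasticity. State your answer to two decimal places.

In a log-linear demand, the coefficient on ln Y is the income elasticity.
So η = -0.21.

-0.21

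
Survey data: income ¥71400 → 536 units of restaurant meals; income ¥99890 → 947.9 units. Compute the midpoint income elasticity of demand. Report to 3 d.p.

ΔQ = 947.9 − 536 = 411.9; midpoint Q̄ = (536 + 947.9)/2 = 741.95.
ΔI = 99890 − 71400 = 28490; midpoint Ī = (71400 + 99890)/2 = 85645.
η = (ΔQ/Q̄) ÷ (ΔI/Ī) = (411.9/741.95) ÷ (28490/85645) = 1.669.

1.669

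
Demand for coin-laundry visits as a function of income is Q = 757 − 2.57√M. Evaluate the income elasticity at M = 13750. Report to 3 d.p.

At M = 13750: Q = 455.641.
dQ/dM = -2.57/(2√M) = -0.0109585 at this income.
η = (dQ/dM)·(M/Q) = -0.0109585 × (13750/455.641) = -0.331.

-0.331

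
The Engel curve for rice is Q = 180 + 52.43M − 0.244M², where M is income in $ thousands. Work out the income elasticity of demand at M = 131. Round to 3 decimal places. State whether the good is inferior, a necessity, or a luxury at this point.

-0.526 (inferior good)

At M = 131: Q = 2861.0460.
dQ/dM = 52.43 − 0.488M = -11.49800.
η = (dQ/dM)·(M/Q) = -11.49800 × (131/2861.0460) = -0.526.
η < 0 ⇒ inferior good.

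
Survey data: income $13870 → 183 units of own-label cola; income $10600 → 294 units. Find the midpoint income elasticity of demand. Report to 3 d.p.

-1.741

ΔQ = 294 − 183 = 111; midpoint Q̄ = (183 + 294)/2 = 238.5.
ΔI = 10600 − 13870 = -3270; midpoint Ī = (13870 + 10600)/2 = 12235.
η = (ΔQ/Q̄) ÷ (ΔI/Ī) = (111/238.5) ÷ (-3270/12235) = -1.741.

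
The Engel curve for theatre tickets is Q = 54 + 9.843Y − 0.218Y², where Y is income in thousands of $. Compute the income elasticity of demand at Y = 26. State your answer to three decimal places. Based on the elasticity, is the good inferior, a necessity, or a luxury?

-0.239 (inferior good)

At Y = 26: Q = 162.5500.
dQ/dY = 9.843 − 0.436Y = -1.49300.
η = (dQ/dY)·(Y/Q) = -1.49300 × (26/162.5500) = -0.239.
η < 0 ⇒ inferior good.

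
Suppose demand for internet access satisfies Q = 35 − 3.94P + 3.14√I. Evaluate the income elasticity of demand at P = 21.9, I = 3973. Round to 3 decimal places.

0.675

At P = 21.9, I = 3973: Q = 146.634.
Holding P constant, ∂Q/∂I = 3.14/(2√I) = 0.0249081.
η_I = (∂Q/∂I)·(I/Q) = 0.0249081 × (3973/146.634) = 0.675.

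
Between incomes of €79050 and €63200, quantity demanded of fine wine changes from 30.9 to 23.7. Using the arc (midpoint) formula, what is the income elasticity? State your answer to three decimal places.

1.183

ΔQ = 23.7 − 30.9 = -7.2; midpoint Q̄ = (30.9 + 23.7)/2 = 27.3.
ΔI = 63200 − 79050 = -15850; midpoint Ī = (79050 + 63200)/2 = 71125.
η = (ΔQ/Q̄) ÷ (ΔI/Ī) = (-7.2/27.3) ÷ (-15850/71125) = 1.183.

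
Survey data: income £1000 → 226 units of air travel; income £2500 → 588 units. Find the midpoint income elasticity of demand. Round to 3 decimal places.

ΔQ = 588 − 226 = 362; midpoint Q̄ = (226 + 588)/2 = 407.
ΔI = 2500 − 1000 = 1500; midpoint Ī = (1000 + 2500)/2 = 1750.
η = (ΔQ/Q̄) ÷ (ΔI/Ī) = (362/407) ÷ (1500/1750) = 1.038.

1.038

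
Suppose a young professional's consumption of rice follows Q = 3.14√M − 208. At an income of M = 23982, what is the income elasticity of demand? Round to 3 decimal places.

0.874

At M = 23982: Q = 278.264.
dQ/dM = 3.14/(2√M) = 0.0101381 at this income.
η = (dQ/dM)·(M/Q) = 0.0101381 × (23982/278.264) = 0.874.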